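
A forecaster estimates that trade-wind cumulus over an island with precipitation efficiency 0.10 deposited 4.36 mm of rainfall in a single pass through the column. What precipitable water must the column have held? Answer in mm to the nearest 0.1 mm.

PW ≈ 43.6 mm

PW = rainfall / ε = 4.36 / 0.10 = 43.6 mm.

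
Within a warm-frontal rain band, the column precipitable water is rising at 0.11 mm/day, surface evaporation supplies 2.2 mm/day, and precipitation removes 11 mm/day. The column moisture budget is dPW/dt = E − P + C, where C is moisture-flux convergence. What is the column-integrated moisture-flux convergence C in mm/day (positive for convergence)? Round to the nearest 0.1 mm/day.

dPW/dt = +0.11 mm/day.
C = dPW/dt − E + P = (+0.11) − 2.2 + 11 = 8.9 mm/day.

C ≈ 8.9 mm/day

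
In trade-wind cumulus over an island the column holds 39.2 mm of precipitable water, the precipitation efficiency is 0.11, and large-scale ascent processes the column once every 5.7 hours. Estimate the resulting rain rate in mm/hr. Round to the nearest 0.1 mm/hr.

R ≈ 0.8 mm/hr

Each overturning extracts ε × PW = 0.11 × 39.2 = 4.312 mm.
Rate = ε·PW / τ = 4.312 / 5.7 h = 0.8 mm/hr.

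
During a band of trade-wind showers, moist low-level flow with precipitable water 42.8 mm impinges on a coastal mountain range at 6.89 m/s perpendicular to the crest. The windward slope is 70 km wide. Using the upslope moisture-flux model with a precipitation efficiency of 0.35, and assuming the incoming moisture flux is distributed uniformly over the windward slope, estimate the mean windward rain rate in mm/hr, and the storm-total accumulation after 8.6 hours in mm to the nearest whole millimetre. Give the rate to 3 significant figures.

R ≈ 5.31 mm/hr; total ≈ 46 mm

Incoming column moisture flux per unit ridge length: F = V × PW = 6.89 × 42.8 = 294.892 mm·m/s.
Spread over the 70 km slope with efficiency ε = 0.35: R = ε·F/W = 0.35 × 294.892 / 70000 m = 1.474e-03 mm/s.
R = 1.474e-03 × 3600 = 5.31 mm/hr.
Over 8.6 h: total = 5.31 × 8.6 = 45.666 ≈ 46 mm.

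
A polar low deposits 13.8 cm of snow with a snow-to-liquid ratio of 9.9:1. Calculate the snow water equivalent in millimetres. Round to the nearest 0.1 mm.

SWE = snow depth / ratio = 13.8 cm / 9.9 = 1.394 cm = 13.9 mm.

SWE ≈ 13.9 mm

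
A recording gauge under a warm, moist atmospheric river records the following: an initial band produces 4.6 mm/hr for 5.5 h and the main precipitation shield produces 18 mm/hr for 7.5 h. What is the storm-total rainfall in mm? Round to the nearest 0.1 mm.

total ≈ 160.3 mm

Total = Σ Rᵢ Δtᵢ = 4.6 × 5.5 + 18 × 7.5
      = 25.3 + 135 = 160.3 mm.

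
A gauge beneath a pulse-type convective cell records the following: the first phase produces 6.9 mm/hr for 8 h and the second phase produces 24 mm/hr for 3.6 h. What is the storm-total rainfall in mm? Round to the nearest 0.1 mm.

Total = Σ Rᵢ Δtᵢ = 6.9 × 8 + 24 × 3.6
      = 55.2 + 86.4 = 141.6 mm.

total ≈ 141.6 mm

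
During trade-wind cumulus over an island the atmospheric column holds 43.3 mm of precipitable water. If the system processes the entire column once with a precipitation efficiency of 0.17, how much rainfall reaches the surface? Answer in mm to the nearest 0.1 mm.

Rainfall = ε × PW = 0.17 × 43.3 = 7.4 mm.

rainfall ≈ 7.4 mm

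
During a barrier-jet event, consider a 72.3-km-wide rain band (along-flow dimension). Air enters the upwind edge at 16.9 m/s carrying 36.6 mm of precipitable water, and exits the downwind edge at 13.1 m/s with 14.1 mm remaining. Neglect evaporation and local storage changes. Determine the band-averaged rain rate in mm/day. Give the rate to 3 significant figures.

Column moisture flux per unit crosswind length is F = V × PW.
Inflow: F_in = 16.9 × 36.6 = 618.54 mm·m/s
Outflow: F_out = 13.1 × 14.1 = 184.71 mm·m/s
Steady-state rate R = (F_in − F_out)/L = (618.54 − 184.71) / 72300 m = 6.000e-03 mm/s.
R = 6.000e-03 × 3600 × 24 = 518 mm/day.

R ≈ 518 mm/day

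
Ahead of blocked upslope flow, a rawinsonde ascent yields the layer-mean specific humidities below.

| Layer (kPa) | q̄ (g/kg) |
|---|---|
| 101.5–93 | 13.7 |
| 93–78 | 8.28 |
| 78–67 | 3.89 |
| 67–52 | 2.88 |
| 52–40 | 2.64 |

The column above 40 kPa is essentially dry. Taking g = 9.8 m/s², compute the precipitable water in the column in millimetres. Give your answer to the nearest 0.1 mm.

PW ≈ 36.6 mm

Precipitable water is the column-integrated vapour mass per unit area: PW = (1/g) Σ q̄ Δp, with q in kg/kg and Δp in Pa (1 kg/m² of water = 1 mm).
Layer 101.5–93 kPa: Δp = 85 hPa = 8500 Pa, q̄ = 0.0137 kg/kg → 0.0137 × 8500 / 9.8 = 11.88 mm
Layer 93–78 kPa: Δp = 150 hPa = 15000 Pa, q̄ = 0.00828 kg/kg → 0.00828 × 15000 / 9.8 = 12.67 mm
Layer 78–67 kPa: Δp = 110 hPa = 11000 Pa, q̄ = 0.00389 kg/kg → 0.00389 × 11000 / 9.8 = 4.37 mm
Layer 67–52 kPa: Δp = 150 hPa = 15000 Pa, q̄ = 0.00288 kg/kg → 0.00288 × 15000 / 9.8 = 4.41 mm
Layer 52–40 kPa: Δp = 120 hPa = 12000 Pa, q̄ = 0.00264 kg/kg → 0.00264 × 12000 / 9.8 = 3.23 mm
PW = 11.88 + 12.67 + 4.37 + 4.41 + 3.23 = 36.56 ≈ 36.6 mm.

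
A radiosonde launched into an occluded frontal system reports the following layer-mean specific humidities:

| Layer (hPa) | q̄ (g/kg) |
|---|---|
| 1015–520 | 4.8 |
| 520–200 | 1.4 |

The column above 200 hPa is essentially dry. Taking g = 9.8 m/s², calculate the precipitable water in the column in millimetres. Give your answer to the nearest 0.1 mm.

Precipitable water is the column-integrated vapour mass per unit area: PW = (1/g) Σ q̄ Δp, with q in kg/kg and Δp in Pa (1 kg/m² of water = 1 mm).
Layer 1015–520 hPa: Δp = 495 hPa = 49500 Pa, q̄ = 0.0048 kg/kg → 0.0048 × 49500 / 9.8 = 24.24 mm
Layer 520–200 hPa: Δp = 320 hPa = 32000 Pa, q̄ = 0.0014 kg/kg → 0.0014 × 32000 / 9.8 = 4.57 mm
PW = 24.24 + 4.57 = 28.81 ≈ 28.8 mm.

PW ≈ 28.8 mm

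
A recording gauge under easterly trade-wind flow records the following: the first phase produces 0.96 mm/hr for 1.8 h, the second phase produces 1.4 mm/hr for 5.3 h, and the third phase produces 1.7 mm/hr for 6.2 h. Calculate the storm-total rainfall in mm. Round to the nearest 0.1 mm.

Total = Σ Rᵢ Δtᵢ = 0.96 × 1.8 + 1.4 × 5.3 + 1.7 × 6.2
      = 1.728 + 7.42 + 10.54 = 19.7 mm.

total ≈ 19.7 mm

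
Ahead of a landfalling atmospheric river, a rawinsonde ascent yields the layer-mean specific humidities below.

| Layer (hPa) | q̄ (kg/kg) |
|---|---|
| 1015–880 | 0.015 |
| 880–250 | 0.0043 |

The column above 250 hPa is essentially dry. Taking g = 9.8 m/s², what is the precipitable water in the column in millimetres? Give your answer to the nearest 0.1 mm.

Precipitable water is the column-integrated vapour mass per unit area: PW = (1/g) Σ q̄ Δp, with q in kg/kg and Δp in Pa (1 kg/m² of water = 1 mm).
Layer 1015–880 hPa: Δp = 135 hPa = 13500 Pa, q̄ = 0.015 kg/kg → 0.015 × 13500 / 9.8 = 20.66 mm
Layer 880–250 hPa: Δp = 630 hPa = 63000 Pa, q̄ = 0.0043 kg/kg → 0.0043 × 63000 / 9.8 = 27.64 mm
PW = 20.66 + 27.64 = 48.30 ≈ 48.3 mm.

PW ≈ 48.3 mm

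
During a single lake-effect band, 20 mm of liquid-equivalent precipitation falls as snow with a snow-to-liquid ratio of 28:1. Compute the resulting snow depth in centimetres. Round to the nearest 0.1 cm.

snow depth ≈ 56.0 cm

Snow depth = liquid × ratio = 20 mm × 28 = 560 mm = 56.0 cm.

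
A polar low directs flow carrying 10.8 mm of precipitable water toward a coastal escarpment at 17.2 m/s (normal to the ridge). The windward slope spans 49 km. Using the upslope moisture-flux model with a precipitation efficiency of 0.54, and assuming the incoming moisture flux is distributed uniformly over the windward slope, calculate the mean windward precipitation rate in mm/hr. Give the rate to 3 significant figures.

R ≈ 7.37 mm/hr

Incoming column moisture flux per unit ridge length: F = V × PW = 17.2 × 10.8 = 185.76 mm·m/s.
Spread over the 49 km slope with efficiency ε = 0.54: R = ε·F/W = 0.54 × 185.76 / 49000 m = 2.047e-03 mm/s.
R = 2.047e-03 × 3600 = 7.37 mm/hr.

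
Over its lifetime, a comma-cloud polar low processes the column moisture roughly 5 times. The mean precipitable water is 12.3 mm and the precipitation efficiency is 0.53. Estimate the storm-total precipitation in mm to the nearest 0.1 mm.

Each cycle deposits ε × PW = 0.53 × 12.3 = 6.519 mm.
Over 5 cycles: 5 × 6.519 = 32.6 mm.

precipitation ≈ 32.6 mm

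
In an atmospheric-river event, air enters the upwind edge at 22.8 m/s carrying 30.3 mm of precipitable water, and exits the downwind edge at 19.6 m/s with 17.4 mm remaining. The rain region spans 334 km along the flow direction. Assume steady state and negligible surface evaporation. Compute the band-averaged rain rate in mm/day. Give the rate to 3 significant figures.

R ≈ 90.5 mm/day

Column moisture flux per unit crosswind length is F = V × PW.
Inflow: F_in = 22.8 × 30.3 = 690.84 mm·m/s
Outflow: F_out = 19.6 × 17.4 = 341.04 mm·m/s
Steady-state rate R = (F_in − F_out)/L = (690.84 − 341.04) / 334000 m = 1.047e-03 mm/s.
R = 1.047e-03 × 3600 × 24 = 90.5 mm/day.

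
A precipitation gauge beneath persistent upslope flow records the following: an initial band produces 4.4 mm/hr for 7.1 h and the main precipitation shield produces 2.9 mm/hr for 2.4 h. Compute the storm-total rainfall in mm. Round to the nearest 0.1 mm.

total ≈ 38.2 mm

Total = Σ Rᵢ Δtᵢ = 4.4 × 7.1 + 2.9 × 2.4
      = 31.24 + 6.96 = 38.2 mm.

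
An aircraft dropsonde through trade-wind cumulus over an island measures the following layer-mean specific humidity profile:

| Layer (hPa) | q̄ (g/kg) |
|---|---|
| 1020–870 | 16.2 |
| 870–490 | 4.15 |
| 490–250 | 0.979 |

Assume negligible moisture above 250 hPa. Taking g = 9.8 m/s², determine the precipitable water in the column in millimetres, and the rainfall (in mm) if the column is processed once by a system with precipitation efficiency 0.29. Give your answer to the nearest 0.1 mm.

PW ≈ 43.3 mm; rainfall ≈ 12.6 mm

Precipitable water is the column-integrated vapour mass per unit area: PW = (1/g) Σ q̄ Δp, with q in kg/kg and Δp in Pa (1 kg/m² of water = 1 mm).
Layer 1020–870 hPa: Δp = 150 hPa = 15000 Pa, q̄ = 0.0162 kg/kg → 0.0162 × 15000 / 9.8 = 24.80 mm
Layer 870–490 hPa: Δp = 380 hPa = 38000 Pa, q̄ = 0.00415 kg/kg → 0.00415 × 38000 / 9.8 = 16.09 mm
Layer 490–250 hPa: Δp = 240 hPa = 24000 Pa, q̄ = 0.000979 kg/kg → 0.000979 × 24000 / 9.8 = 2.40 mm
PW = 24.80 + 16.09 + 2.40 = 43.29 ≈ 43.3 mm.
Rainfall = ε × PW = 0.29 × 43.3 = 12.6 mm.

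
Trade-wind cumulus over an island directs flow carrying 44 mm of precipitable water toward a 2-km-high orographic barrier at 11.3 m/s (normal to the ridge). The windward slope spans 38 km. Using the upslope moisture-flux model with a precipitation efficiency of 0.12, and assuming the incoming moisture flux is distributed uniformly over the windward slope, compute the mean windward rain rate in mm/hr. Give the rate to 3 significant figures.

R ≈ 5.65 mm/hr

Incoming column moisture flux per unit ridge length: F = V × PW = 11.3 × 44 = 497.2 mm·m/s.
Spread over the 38 km slope with efficiency ε = 0.12: R = ε·F/W = 0.12 × 497.2 / 38000 m = 1.570e-03 mm/s.
R = 1.570e-03 × 3600 = 5.65 mm/hr.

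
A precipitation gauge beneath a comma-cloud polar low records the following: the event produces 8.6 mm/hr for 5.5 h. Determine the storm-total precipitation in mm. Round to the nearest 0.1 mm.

total ≈ 47.3 mm

Total = Σ Rᵢ Δtᵢ = 8.6 × 5.5
      = 47.3 = 47.3 mm.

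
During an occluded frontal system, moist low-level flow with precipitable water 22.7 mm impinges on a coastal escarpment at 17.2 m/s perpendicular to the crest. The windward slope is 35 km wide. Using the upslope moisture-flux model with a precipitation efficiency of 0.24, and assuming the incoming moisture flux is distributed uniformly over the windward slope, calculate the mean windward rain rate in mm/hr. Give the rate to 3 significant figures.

R ≈ 9.64 mm/hr

Incoming column moisture flux per unit ridge length: F = V × PW = 17.2 × 22.7 = 390.44 mm·m/s.
Spread over the 35 km slope with efficiency ε = 0.24: R = ε·F/W = 0.24 × 390.44 / 35000 m = 2.677e-03 mm/s.
R = 2.677e-03 × 3600 = 9.64 mm/hr.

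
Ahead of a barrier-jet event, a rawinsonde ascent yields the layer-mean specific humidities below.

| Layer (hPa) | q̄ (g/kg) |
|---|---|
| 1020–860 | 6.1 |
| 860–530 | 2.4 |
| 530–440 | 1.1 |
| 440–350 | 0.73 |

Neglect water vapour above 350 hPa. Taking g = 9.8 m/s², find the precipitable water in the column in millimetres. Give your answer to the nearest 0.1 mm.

Precipitable water is the column-integrated vapour mass per unit area: PW = (1/g) Σ q̄ Δp, with q in kg/kg and Δp in Pa (1 kg/m² of water = 1 mm).
Layer 1020–860 hPa: Δp = 160 hPa = 16000 Pa, q̄ = 0.0061 kg/kg → 0.0061 × 16000 / 9.8 = 9.96 mm
Layer 860–530 hPa: Δp = 330 hPa = 33000 Pa, q̄ = 0.0024 kg/kg → 0.0024 × 33000 / 9.8 = 8.08 mm
Layer 530–440 hPa: Δp = 90 hPa = 9000 Pa, q̄ = 0.0011 kg/kg → 0.0011 × 9000 / 9.8 = 1.01 mm
Layer 440–350 hPa: Δp = 90 hPa = 9000 Pa, q̄ = 0.00073 kg/kg → 0.00073 × 9000 / 9.8 = 0.67 mm
PW = 9.96 + 8.08 + 1.01 + 0.67 = 19.72 ≈ 19.7 mm.

PW ≈ 19.7 mm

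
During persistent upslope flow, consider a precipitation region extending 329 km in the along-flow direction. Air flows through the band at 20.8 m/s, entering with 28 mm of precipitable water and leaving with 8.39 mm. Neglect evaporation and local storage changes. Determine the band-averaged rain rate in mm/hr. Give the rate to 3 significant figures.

Column moisture flux per unit crosswind length is F = V × PW.
Inflow: F_in = 20.8 × 28 = 582.4 mm·m/s
Outflow: F_out = 20.8 × 8.39 = 174.512 mm·m/s
Steady-state rate R = (F_in − F_out)/L = (582.4 − 174.512) / 329000 m = 1.240e-03 mm/s.
R = 1.240e-03 × 3600 = 4.46 mm/hr.

R ≈ 4.46 mm/hr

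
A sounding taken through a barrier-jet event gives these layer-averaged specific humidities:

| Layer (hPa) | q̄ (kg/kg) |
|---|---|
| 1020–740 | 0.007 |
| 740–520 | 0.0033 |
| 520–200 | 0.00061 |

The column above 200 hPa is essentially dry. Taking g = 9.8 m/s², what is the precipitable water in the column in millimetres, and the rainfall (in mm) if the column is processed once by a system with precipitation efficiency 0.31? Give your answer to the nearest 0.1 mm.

Precipitable water is the column-integrated vapour mass per unit area: PW = (1/g) Σ q̄ Δp, with q in kg/kg and Δp in Pa (1 kg/m² of water = 1 mm).
Layer 1020–740 hPa: Δp = 280 hPa = 28000 Pa, q̄ = 0.007 kg/kg → 0.007 × 28000 / 9.8 = 20.00 mm
Layer 740–520 hPa: Δp = 220 hPa = 22000 Pa, q̄ = 0.0033 kg/kg → 0.0033 × 22000 / 9.8 = 7.41 mm
Layer 520–200 hPa: Δp = 320 hPa = 32000 Pa, q̄ = 0.00061 kg/kg → 0.00061 × 32000 / 9.8 = 1.99 mm
PW = 20.00 + 7.41 + 1.99 = 29.40 ≈ 29.4 mm.
Rainfall = ε × PW = 0.31 × 29.4 = 9.1 mm.

PW ≈ 29.4 mm; rainfall ≈ 9.1 mm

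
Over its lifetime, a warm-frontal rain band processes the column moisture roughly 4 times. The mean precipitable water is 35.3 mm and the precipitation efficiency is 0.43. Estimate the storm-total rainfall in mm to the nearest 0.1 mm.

rainfall ≈ 60.7 mm

Each cycle deposits ε × PW = 0.43 × 35.3 = 15.179 mm.
Over 4 cycles: 4 × 15.179 = 60.7 mm.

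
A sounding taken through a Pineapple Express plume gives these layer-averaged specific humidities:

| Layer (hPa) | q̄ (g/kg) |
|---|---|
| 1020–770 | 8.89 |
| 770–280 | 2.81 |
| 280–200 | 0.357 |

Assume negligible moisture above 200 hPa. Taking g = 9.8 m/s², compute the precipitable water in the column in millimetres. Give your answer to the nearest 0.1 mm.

Precipitable water is the column-integrated vapour mass per unit area: PW = (1/g) Σ q̄ Δp, with q in kg/kg and Δp in Pa (1 kg/m² of water = 1 mm).
Layer 1020–770 hPa: Δp = 250 hPa = 25000 Pa, q̄ = 0.00889 kg/kg → 0.00889 × 25000 / 9.8 = 22.68 mm
Layer 770–280 hPa: Δp = 490 hPa = 49000 Pa, q̄ = 0.00281 kg/kg → 0.00281 × 49000 / 9.8 = 14.05 mm
Layer 280–200 hPa: Δp = 80 hPa = 8000 Pa, q̄ = 0.000357 kg/kg → 0.000357 × 8000 / 9.8 = 0.29 mm
PW = 22.68 + 14.05 + 0.29 = 37.02 ≈ 37.0 mm.

PW ≈ 37.0 mm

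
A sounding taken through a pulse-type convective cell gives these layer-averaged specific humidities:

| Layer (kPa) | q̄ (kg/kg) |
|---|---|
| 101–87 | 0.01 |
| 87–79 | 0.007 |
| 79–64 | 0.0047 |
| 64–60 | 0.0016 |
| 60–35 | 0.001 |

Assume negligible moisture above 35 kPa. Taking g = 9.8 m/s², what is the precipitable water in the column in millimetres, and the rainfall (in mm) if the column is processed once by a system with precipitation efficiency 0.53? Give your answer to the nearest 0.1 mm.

Precipitable water is the column-integrated vapour mass per unit area: PW = (1/g) Σ q̄ Δp, with q in kg/kg and Δp in Pa (1 kg/m² of water = 1 mm).
Layer 101–87 kPa: Δp = 140 hPa = 14000 Pa, q̄ = 0.01 kg/kg → 0.01 × 14000 / 9.8 = 14.29 mm
Layer 87–79 kPa: Δp = 80 hPa = 8000 Pa, q̄ = 0.007 kg/kg → 0.007 × 8000 / 9.8 = 5.71 mm
Layer 79–64 kPa: Δp = 150 hPa = 15000 Pa, q̄ = 0.0047 kg/kg → 0.0047 × 15000 / 9.8 = 7.19 mm
Layer 64–60 kPa: Δp = 40 hPa = 4000 Pa, q̄ = 0.0016 kg/kg → 0.0016 × 4000 / 9.8 = 0.65 mm
Layer 60–35 kPa: Δp = 250 hPa = 25000 Pa, q̄ = 0.001 kg/kg → 0.001 × 25000 / 9.8 = 2.55 mm
PW = 14.29 + 5.71 + 7.19 + 0.65 + 2.55 = 30.39 ≈ 30.4 mm.
Rainfall = ε × PW = 0.53 × 30.4 = 16.1 mm.

PW ≈ 30.4 mm; rainfall ≈ 16.1 mm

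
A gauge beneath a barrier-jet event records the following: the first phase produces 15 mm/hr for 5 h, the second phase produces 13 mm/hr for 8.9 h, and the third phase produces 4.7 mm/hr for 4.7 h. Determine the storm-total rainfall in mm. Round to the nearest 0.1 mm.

Total = Σ Rᵢ Δtᵢ = 15 × 5 + 13 × 8.9 + 4.7 × 4.7
      = 75 + 115.7 + 22.09 = 212.8 mm.

total ≈ 212.8 mm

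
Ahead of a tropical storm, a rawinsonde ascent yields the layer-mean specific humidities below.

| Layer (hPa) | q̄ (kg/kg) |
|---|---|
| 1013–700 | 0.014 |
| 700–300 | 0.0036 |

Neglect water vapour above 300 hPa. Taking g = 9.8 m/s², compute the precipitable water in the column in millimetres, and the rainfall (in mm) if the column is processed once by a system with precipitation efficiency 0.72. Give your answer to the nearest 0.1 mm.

PW ≈ 59.4 mm; rainfall ≈ 42.8 mm

Precipitable water is the column-integrated vapour mass per unit area: PW = (1/g) Σ q̄ Δp, with q in kg/kg and Δp in Pa (1 kg/m² of water = 1 mm).
Layer 1013–700 hPa: Δp = 313 hPa = 31300 Pa, q̄ = 0.014 kg/kg → 0.014 × 31300 / 9.8 = 44.71 mm
Layer 700–300 hPa: Δp = 400 hPa = 40000 Pa, q̄ = 0.0036 kg/kg → 0.0036 × 40000 / 9.8 = 14.69 mm
PW = 44.71 + 14.69 = 59.40 ≈ 59.4 mm.
Rainfall = ε × PW = 0.72 × 59.4 = 42.8 mm.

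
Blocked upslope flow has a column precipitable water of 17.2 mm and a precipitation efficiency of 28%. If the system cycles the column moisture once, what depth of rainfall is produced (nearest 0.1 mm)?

Rainfall = ε × PW = 0.28 × 17.2 = 4.8 mm.

rainfall ≈ 4.8 mm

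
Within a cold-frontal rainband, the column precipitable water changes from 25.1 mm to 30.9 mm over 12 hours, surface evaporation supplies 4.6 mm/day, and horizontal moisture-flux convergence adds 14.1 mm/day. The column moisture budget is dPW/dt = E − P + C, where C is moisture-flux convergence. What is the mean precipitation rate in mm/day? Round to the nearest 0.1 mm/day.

dPW/dt = (30.9 − 25.1) mm / (12/24 day) = +11.600 mm/day.
P = E + C − dPW/dt = 4.6 + (14.1) − (+11.600) = 7.1 mm/day.

P ≈ 7.1 mm/day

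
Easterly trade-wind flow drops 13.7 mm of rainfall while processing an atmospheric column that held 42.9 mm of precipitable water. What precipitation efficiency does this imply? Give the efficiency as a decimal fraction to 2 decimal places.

ε ≈ 0.32

ε = rainfall / PW = 13.7 / 42.9 = 0.32.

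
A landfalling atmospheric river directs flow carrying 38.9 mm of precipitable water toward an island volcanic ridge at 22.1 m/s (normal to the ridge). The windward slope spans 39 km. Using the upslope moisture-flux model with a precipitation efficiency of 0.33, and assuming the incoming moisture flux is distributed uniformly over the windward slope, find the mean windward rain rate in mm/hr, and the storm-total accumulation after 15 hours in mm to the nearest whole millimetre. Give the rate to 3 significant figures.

Incoming column moisture flux per unit ridge length: F = V × PW = 22.1 × 38.9 = 859.69 mm·m/s.
Spread over the 39 km slope with efficiency ε = 0.33: R = ε·F/W = 0.33 × 859.69 / 39000 m = 7.274e-03 mm/s.
R = 7.274e-03 × 3600 = 26.2 mm/hr.
Over 15 h: total = 26.2 × 15 = 393 mm.

R ≈ 26.2 mm/hr; total ≈ 393 mm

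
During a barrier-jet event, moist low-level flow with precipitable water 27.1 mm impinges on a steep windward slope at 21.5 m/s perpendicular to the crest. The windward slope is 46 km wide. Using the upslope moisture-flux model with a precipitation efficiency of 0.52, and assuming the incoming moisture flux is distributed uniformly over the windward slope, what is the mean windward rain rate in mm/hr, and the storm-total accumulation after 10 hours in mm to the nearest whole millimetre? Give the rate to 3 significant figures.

R ≈ 23.7 mm/hr; total ≈ 237 mm

Incoming column moisture flux per unit ridge length: F = V × PW = 21.5 × 27.1 = 582.65 mm·m/s.
Spread over the 46 km slope with efficiency ε = 0.52: R = ε·F/W = 0.52 × 582.65 / 46000 m = 6.586e-03 mm/s.
R = 6.586e-03 × 3600 = 23.7 mm/hr.
Over 10 h: total = 23.7 × 10 = 237 mm.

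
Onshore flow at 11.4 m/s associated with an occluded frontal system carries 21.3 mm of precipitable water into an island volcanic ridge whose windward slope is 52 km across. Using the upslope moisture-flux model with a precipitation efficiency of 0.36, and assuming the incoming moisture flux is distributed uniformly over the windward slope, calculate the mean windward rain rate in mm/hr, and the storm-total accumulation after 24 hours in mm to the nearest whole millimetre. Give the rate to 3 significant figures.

R ≈ 6.05 mm/hr; total ≈ 145 mm

Incoming column moisture flux per unit ridge length: F = V × PW = 11.4 × 21.3 = 242.82 mm·m/s.
Spread over the 52 km slope with efficiency ε = 0.36: R = ε·F/W = 0.36 × 242.82 / 52000 m = 1.681e-03 mm/s.
R = 1.681e-03 × 3600 = 6.05 mm/hr.
Over 24 h: total = 6.05 × 24 = 145.2 ≈ 145 mm.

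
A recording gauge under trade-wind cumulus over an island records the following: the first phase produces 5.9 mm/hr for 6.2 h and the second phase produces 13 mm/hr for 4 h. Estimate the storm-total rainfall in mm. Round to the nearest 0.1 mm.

total ≈ 88.6 mm

Total = Σ Rᵢ Δtᵢ = 5.9 × 6.2 + 13 × 4
      = 36.58 + 52 = 88.6 mm.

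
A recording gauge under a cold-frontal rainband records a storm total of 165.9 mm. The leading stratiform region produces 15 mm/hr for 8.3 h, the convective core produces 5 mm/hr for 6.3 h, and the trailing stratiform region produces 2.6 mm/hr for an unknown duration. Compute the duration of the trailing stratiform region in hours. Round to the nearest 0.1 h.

duration ≈ 3.8 h

Known phases: 15 × 8.3 + 5 × 6.3 = 124.5 + 31.5 = 156 mm.
Remaining depth = 165.9 − 156 = 9.9 mm.
Duration = 9.9 / 2.6 = 3.8 h.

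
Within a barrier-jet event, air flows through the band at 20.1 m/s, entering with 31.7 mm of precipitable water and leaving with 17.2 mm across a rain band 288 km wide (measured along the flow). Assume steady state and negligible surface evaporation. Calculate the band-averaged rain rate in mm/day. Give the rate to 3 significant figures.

Column moisture flux per unit crosswind length is F = V × PW.
Inflow: F_in = 20.1 × 31.7 = 637.17 mm·m/s
Outflow: F_out = 20.1 × 17.2 = 345.72 mm·m/s
Steady-state rate R = (F_in − F_out)/L = (637.17 − 345.72) / 288000 m = 1.012e-03 mm/s.
R = 1.012e-03 × 3600 × 24 = 87.4 mm/day.

R ≈ 87.4 mm/day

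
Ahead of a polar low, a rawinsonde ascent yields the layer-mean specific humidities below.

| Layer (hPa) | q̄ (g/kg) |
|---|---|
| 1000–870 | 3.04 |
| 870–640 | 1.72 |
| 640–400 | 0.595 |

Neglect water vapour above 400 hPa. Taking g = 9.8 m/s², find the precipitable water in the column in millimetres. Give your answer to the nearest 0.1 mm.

Precipitable water is the column-integrated vapour mass per unit area: PW = (1/g) Σ q̄ Δp, with q in kg/kg and Δp in Pa (1 kg/m² of water = 1 mm).
Layer 1000–870 hPa: Δp = 130 hPa = 13000 Pa, q̄ = 0.00304 kg/kg → 0.00304 × 13000 / 9.8 = 4.03 mm
Layer 870–640 hPa: Δp = 230 hPa = 23000 Pa, q̄ = 0.00172 kg/kg → 0.00172 × 23000 / 9.8 = 4.04 mm
Layer 640–400 hPa: Δp = 240 hPa = 24000 Pa, q̄ = 0.000595 kg/kg → 0.000595 × 24000 / 9.8 = 1.46 mm
PW = 4.03 + 4.04 + 1.46 = 9.53 ≈ 9.5 mm.

PW ≈ 9.5 mm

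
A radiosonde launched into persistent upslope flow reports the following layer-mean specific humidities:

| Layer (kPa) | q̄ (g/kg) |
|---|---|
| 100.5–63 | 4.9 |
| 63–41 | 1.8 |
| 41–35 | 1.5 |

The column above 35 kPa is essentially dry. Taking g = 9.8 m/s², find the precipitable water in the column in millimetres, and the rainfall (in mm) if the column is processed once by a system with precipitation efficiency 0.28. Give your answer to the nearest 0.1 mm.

PW ≈ 23.7 mm; rainfall ≈ 6.6 mm

Precipitable water is the column-integrated vapour mass per unit area: PW = (1/g) Σ q̄ Δp, with q in kg/kg and Δp in Pa (1 kg/m² of water = 1 mm).
Layer 100.5–63 kPa: Δp = 375 hPa = 37500 Pa, q̄ = 0.0049 kg/kg → 0.0049 × 37500 / 9.8 = 18.75 mm
Layer 63–41 kPa: Δp = 220 hPa = 22000 Pa, q̄ = 0.0018 kg/kg → 0.0018 × 22000 / 9.8 = 4.04 mm
Layer 41–35 kPa: Δp = 60 hPa = 6000 Pa, q̄ = 0.0015 kg/kg → 0.0015 × 6000 / 9.8 = 0.92 mm
PW = 18.75 + 4.04 + 0.92 = 23.71 ≈ 23.7 mm.
Rainfall = ε × PW = 0.28 × 23.7 = 6.6 mm.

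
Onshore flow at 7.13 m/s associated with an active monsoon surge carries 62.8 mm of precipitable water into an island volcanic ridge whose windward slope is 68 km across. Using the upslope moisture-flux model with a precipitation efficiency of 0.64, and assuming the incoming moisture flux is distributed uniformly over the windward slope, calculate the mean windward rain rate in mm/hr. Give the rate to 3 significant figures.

Incoming column moisture flux per unit ridge length: F = V × PW = 7.13 × 62.8 = 447.764 mm·m/s.
Spread over the 68 km slope with efficiency ε = 0.64: R = ε·F/W = 0.64 × 447.764 / 68000 m = 4.214e-03 mm/s.
R = 4.214e-03 × 3600 = 15.2 mm/hr.

R ≈ 15.2 mm/hr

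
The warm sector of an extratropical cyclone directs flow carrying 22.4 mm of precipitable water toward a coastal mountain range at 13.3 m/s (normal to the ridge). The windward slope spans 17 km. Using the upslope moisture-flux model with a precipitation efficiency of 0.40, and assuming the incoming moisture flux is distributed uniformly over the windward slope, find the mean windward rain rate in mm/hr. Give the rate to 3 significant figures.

Incoming column moisture flux per unit ridge length: F = V × PW = 13.3 × 22.4 = 297.92 mm·m/s.
Spread over the 17 km slope with efficiency ε = 0.40: R = ε·F/W = 0.40 × 297.92 / 17000 m = 7.010e-03 mm/s.
R = 7.010e-03 × 3600 = 25.2 mm/hr.

R ≈ 25.2 mm/hr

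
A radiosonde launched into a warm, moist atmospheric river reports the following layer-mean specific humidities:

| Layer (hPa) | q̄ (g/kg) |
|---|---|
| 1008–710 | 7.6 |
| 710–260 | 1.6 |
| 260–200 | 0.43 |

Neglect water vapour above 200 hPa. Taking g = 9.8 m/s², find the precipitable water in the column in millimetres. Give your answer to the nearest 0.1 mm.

PW ≈ 30.7 mm

Precipitable water is the column-integrated vapour mass per unit area: PW = (1/g) Σ q̄ Δp, with q in kg/kg and Δp in Pa (1 kg/m² of water = 1 mm).
Layer 1008–710 hPa: Δp = 298 hPa = 29800 Pa, q̄ = 0.0076 kg/kg → 0.0076 × 29800 / 9.8 = 23.11 mm
Layer 710–260 hPa: Δp = 450 hPa = 45000 Pa, q̄ = 0.0016 kg/kg → 0.0016 × 45000 / 9.8 = 7.35 mm
Layer 260–200 hPa: Δp = 60 hPa = 6000 Pa, q̄ = 0.00043 kg/kg → 0.00043 × 6000 / 9.8 = 0.26 mm
PW = 23.11 + 7.35 + 0.26 = 30.72 ≈ 30.7 mm.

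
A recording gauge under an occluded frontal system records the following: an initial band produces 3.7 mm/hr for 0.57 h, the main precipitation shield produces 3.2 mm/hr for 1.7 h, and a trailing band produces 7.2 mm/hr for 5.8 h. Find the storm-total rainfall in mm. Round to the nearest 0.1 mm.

Total = Σ Rᵢ Δtᵢ = 3.7 × 0.57 + 3.2 × 1.7 + 7.2 × 5.8
      = 2.109 + 5.44 + 41.76 = 49.3 mm.

total ≈ 49.3 mm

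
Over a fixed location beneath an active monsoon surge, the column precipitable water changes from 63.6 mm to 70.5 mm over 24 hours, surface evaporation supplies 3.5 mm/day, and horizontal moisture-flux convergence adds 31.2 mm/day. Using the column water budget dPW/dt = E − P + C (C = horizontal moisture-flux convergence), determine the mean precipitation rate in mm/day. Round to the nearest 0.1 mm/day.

P ≈ 27.8 mm/day

dPW/dt = (70.5 − 63.6) mm / (24/24 day) = +6.900 mm/day.
P = E + C − dPW/dt = 3.5 + (31.2) − (+6.900) = 27.8 mm/day.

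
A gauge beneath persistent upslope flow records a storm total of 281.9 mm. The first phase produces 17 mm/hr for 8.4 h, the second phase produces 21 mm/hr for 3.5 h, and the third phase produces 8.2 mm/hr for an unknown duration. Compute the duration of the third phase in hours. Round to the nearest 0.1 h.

Known phases: 17 × 8.4 + 21 × 3.5 = 142.8 + 73.5 = 216.3 mm.
Remaining depth = 281.9 − 216.3 = 65.6 mm.
Duration = 65.6 / 8.2 = 8.0 h.

duration ≈ 8.0 h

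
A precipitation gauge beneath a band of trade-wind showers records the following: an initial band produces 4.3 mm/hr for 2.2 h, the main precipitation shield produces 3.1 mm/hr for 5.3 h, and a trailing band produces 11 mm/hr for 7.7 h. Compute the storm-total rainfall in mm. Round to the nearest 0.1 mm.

Total = Σ Rᵢ Δtᵢ = 4.3 × 2.2 + 3.1 × 5.3 + 11 × 7.7
      = 9.46 + 16.43 + 84.7 = 110.6 mm.

total ≈ 110.6 mm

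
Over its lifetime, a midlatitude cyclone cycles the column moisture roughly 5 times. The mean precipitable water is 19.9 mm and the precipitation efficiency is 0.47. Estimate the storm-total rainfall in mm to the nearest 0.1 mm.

rainfall ≈ 46.8 mm

Each cycle deposits ε × PW = 0.47 × 19.9 = 9.353 mm.
Over 5 cycles: 5 × 9.353 = 46.8 mm.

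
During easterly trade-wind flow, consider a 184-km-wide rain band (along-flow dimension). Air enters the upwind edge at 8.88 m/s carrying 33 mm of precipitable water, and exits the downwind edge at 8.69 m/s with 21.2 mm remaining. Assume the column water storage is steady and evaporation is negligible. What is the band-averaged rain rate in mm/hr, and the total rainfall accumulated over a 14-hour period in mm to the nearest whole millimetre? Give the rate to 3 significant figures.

Column moisture flux per unit crosswind length is F = V × PW.
Inflow: F_in = 8.88 × 33 = 293.04 mm·m/s
Outflow: F_out = 8.69 × 21.2 = 184.228 mm·m/s
Steady-state rate R = (F_in − F_out)/L = (293.04 − 184.228) / 184000 m = 5.914e-04 mm/s.
R = 5.914e-04 × 3600 = 2.13 mm/hr.
Over 14 h: total = 2.13 × 14 = 29.82 ≈ 30 mm.

R ≈ 2.13 mm/hr; total ≈ 30 mm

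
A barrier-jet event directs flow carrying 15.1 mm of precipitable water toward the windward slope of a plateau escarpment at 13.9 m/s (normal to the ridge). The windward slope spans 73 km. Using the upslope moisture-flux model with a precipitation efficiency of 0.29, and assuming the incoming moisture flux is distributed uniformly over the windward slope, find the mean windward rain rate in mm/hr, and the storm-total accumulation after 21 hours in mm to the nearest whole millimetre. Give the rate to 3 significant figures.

Incoming column moisture flux per unit ridge length: F = V × PW = 13.9 × 15.1 = 209.89 mm·m/s.
Spread over the 73 km slope with efficiency ε = 0.29: R = ε·F/W = 0.29 × 209.89 / 73000 m = 8.338e-04 mm/s.
R = 8.338e-04 × 3600 = 3.00 mm/hr.
Over 21 h: total = 3.00 × 21 = 63 mm.

R ≈ 3.00 mm/hr; total ≈ 63 mm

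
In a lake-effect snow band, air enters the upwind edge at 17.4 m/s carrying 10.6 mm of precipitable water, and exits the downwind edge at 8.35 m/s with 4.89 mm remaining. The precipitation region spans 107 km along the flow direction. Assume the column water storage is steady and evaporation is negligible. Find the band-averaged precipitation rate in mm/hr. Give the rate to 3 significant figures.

Column moisture flux per unit crosswind length is F = V × PW.
Inflow: F_in = 17.4 × 10.6 = 184.44 mm·m/s
Outflow: F_out = 8.35 × 4.89 = 40.8315 mm·m/s
Steady-state rate R = (F_in − F_out)/L = (184.44 − 40.8315) / 107000 m = 1.342e-03 mm/s.
R = 1.342e-03 × 3600 = 4.83 mm/hr.

R ≈ 4.83 mm/hr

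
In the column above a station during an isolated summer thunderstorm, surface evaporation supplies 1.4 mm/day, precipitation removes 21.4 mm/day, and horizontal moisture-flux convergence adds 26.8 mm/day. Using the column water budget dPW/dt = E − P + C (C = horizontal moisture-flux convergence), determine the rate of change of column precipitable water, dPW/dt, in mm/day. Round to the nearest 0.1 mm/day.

dPW/dt ≈ 6.8 mm/day

dPW/dt = E − P + C = 1.4 − 21.4 + (26.8) = 6.8 mm/day.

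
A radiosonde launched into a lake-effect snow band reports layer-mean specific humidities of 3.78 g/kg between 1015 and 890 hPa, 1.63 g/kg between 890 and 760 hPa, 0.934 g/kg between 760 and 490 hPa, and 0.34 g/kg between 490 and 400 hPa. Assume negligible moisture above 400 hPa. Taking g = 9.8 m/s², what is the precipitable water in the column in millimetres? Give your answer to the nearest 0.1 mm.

Precipitable water is the column-integrated vapour mass per unit area: PW = (1/g) Σ q̄ Δp, with q in kg/kg and Δp in Pa (1 kg/m² of water = 1 mm).
Layer 1015–890 hPa: Δp = 125 hPa = 12500 Pa, q̄ = 0.00378 kg/kg → 0.00378 × 12500 / 9.8 = 4.82 mm
Layer 890–760 hPa: Δp = 130 hPa = 13000 Pa, q̄ = 0.00163 kg/kg → 0.00163 × 13000 / 9.8 = 2.16 mm
Layer 760–490 hPa: Δp = 270 hPa = 27000 Pa, q̄ = 0.000934 kg/kg → 0.000934 × 27000 / 9.8 = 2.57 mm
Layer 490–400 hPa: Δp = 90 hPa = 9000 Pa, q̄ = 0.00034 kg/kg → 0.00034 × 9000 / 9.8 = 0.31 mm
PW = 4.82 + 2.16 + 2.57 + 0.31 = 9.86 ≈ 9.9 mm.

PW ≈ 9.9 mm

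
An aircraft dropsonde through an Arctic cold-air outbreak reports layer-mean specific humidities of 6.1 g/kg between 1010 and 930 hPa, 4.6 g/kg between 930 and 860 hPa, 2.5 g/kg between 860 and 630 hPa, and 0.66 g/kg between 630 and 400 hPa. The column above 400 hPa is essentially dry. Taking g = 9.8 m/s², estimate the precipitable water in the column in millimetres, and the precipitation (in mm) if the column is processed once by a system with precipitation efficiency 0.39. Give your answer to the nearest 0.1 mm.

PW ≈ 15.7 mm; precipitation ≈ 6.1 mm

Precipitable water is the column-integrated vapour mass per unit area: PW = (1/g) Σ q̄ Δp, with q in kg/kg and Δp in Pa (1 kg/m² of water = 1 mm).
Layer 1010–930 hPa: Δp = 80 hPa = 8000 Pa, q̄ = 0.0061 kg/kg → 0.0061 × 8000 / 9.8 = 4.98 mm
Layer 930–860 hPa: Δp = 70 hPa = 7000 Pa, q̄ = 0.0046 kg/kg → 0.0046 × 7000 / 9.8 = 3.29 mm
Layer 860–630 hPa: Δp = 230 hPa = 23000 Pa, q̄ = 0.0025 kg/kg → 0.0025 × 23000 / 9.8 = 5.87 mm
Layer 630–400 hPa: Δp = 230 hPa = 23000 Pa, q̄ = 0.00066 kg/kg → 0.00066 × 23000 / 9.8 = 1.55 mm
PW = 4.98 + 3.29 + 5.87 + 1.55 = 15.69 ≈ 15.7 mm.
Precipitation = ε × PW = 0.39 × 15.7 = 6.1 mm.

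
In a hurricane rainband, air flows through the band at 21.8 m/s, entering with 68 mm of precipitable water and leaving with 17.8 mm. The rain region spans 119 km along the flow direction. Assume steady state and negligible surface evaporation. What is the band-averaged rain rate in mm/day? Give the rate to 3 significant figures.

Column moisture flux per unit crosswind length is F = V × PW.
Inflow: F_in = 21.8 × 68 = 1482.4 mm·m/s
Outflow: F_out = 21.8 × 17.8 = 388.04 mm·m/s
Steady-state rate R = (F_in − F_out)/L = (1482.4 − 388.04) / 119000 m = 9.196e-03 mm/s.
R = 9.196e-03 × 3600 × 24 = 795 mm/day.

R ≈ 795 mm/day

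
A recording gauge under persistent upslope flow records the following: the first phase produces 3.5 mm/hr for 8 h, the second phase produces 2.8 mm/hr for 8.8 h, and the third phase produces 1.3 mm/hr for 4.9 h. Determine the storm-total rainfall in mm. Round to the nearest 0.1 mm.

total ≈ 59.0 mm

Total = Σ Rᵢ Δtᵢ = 3.5 × 8 + 2.8 × 8.8 + 1.3 × 4.9
      = 28 + 24.64 + 6.37 = 59.0 mm.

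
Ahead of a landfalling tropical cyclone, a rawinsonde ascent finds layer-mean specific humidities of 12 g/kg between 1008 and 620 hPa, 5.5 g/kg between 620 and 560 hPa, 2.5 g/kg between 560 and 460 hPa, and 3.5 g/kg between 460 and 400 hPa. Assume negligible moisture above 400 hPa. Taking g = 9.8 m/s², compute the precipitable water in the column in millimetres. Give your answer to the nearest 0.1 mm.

Precipitable water is the column-integrated vapour mass per unit area: PW = (1/g) Σ q̄ Δp, with q in kg/kg and Δp in Pa (1 kg/m² of water = 1 mm).
Layer 1008–620 hPa: Δp = 388 hPa = 38800 Pa, q̄ = 0.012 kg/kg → 0.012 × 38800 / 9.8 = 47.51 mm
Layer 620–560 hPa: Δp = 60 hPa = 6000 Pa, q̄ = 0.0055 kg/kg → 0.0055 × 6000 / 9.8 = 3.37 mm
Layer 560–460 hPa: Δp = 100 hPa = 10000 Pa, q̄ = 0.0025 kg/kg → 0.0025 × 10000 / 9.8 = 2.55 mm
Layer 460–400 hPa: Δp = 60 hPa = 6000 Pa, q̄ = 0.0035 kg/kg → 0.0035 × 6000 / 9.8 = 2.14 mm
PW = 47.51 + 3.37 + 2.55 + 2.14 = 55.57 ≈ 55.6 mm.

PW ≈ 55.6 mm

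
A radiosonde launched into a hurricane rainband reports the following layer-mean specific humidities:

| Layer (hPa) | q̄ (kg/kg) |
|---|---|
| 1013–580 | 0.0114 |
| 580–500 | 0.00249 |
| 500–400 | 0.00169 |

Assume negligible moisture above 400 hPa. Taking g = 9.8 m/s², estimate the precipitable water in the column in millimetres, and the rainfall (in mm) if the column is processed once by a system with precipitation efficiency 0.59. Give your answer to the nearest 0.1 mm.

Precipitable water is the column-integrated vapour mass per unit area: PW = (1/g) Σ q̄ Δp, with q in kg/kg and Δp in Pa (1 kg/m² of water = 1 mm).
Layer 1013–580 hPa: Δp = 433 hPa = 43300 Pa, q̄ = 0.0114 kg/kg → 0.0114 × 43300 / 9.8 = 50.37 mm
Layer 580–500 hPa: Δp = 80 hPa = 8000 Pa, q̄ = 0.00249 kg/kg → 0.00249 × 8000 / 9.8 = 2.03 mm
Layer 500–400 hPa: Δp = 100 hPa = 10000 Pa, q̄ = 0.00169 kg/kg → 0.00169 × 10000 / 9.8 = 1.72 mm
PW = 50.37 + 2.03 + 1.72 = 54.12 ≈ 54.1 mm.
Rainfall = ε × PW = 0.59 × 54.1 = 31.9 mm.

PW ≈ 54.1 mm; rainfall ≈ 31.9 mm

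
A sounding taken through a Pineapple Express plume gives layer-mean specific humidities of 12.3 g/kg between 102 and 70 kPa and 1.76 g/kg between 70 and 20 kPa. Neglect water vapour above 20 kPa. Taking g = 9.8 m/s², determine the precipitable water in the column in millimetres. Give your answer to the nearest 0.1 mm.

PW ≈ 49.1 mm

Precipitable water is the column-integrated vapour mass per unit area: PW = (1/g) Σ q̄ Δp, with q in kg/kg and Δp in Pa (1 kg/m² of water = 1 mm).
Layer 102–70 kPa: Δp = 320 hPa = 32000 Pa, q̄ = 0.0123 kg/kg → 0.0123 × 32000 / 9.8 = 40.16 mm
Layer 70–20 kPa: Δp = 500 hPa = 50000 Pa, q̄ = 0.00176 kg/kg → 0.00176 × 50000 / 9.8 = 8.98 mm
PW = 40.16 + 8.98 = 49.14 ≈ 49.1 mm.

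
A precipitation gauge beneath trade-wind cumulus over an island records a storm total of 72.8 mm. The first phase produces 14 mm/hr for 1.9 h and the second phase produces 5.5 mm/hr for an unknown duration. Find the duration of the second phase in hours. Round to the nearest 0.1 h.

duration ≈ 8.4 h

Known phases: 14 × 1.9 = 26.6 mm.
Remaining depth = 72.8 − 26.6 = 46.2 mm.
Duration = 46.2 / 5.5 = 8.4 h.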